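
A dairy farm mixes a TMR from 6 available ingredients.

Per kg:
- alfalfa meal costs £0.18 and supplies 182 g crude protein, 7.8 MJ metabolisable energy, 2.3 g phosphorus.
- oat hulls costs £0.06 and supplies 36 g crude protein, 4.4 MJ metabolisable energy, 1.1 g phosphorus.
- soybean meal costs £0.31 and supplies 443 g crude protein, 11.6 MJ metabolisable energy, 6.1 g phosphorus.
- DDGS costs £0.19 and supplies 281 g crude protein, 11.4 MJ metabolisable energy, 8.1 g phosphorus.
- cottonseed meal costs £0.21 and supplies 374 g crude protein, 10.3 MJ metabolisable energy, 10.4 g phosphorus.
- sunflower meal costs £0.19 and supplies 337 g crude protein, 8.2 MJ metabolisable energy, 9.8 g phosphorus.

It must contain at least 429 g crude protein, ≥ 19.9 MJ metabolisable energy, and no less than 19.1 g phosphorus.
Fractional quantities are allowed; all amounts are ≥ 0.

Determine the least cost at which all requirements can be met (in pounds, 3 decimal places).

Treat it as an LP. Let x1 = kg of alfalfa meal, x2 = kg of oat hulls, x3 = kg of soybean meal, x4 = kg of DDGS, x5 = kg of cottonseed meal, x6 = kg of sunflower meal.
Minimise 0.18x1 + 0.06x2 + 0.31x3 + 0.19x4 + 0.21x5 + 0.19x6 s.t.:
  182x1 + 36x2 + 443x3 + 281x4 + 374x5 + 337x6 ≥ 429   (crude protein)
  7.8x1 + 4.4x2 + 11.6x3 + 11.4x4 + 10.3x5 + 8.2x6 ≥ 19.9   (metabolisable energy)
  2.3x1 + 1.1x2 + 6.1x3 + 8.1x4 + 10.4x5 + 9.8x6 ≥ 19.1   (phosphorus)
  x1, x2, x3, x4, x5, x6 ≥ 0.
The minimum-cost mix takes nothing from alfalfa meal, oat hulls, soybean meal, sunflower meal — only DDGS, cottonseed meal. There the metabolisable energy and phosphorus constraints are tight.
That vertex is x4 = 0.2912, x5 = 1.61.
Hence cost = 0.19·0.2912 + 0.21·1.61 = £0.39343.

£0.393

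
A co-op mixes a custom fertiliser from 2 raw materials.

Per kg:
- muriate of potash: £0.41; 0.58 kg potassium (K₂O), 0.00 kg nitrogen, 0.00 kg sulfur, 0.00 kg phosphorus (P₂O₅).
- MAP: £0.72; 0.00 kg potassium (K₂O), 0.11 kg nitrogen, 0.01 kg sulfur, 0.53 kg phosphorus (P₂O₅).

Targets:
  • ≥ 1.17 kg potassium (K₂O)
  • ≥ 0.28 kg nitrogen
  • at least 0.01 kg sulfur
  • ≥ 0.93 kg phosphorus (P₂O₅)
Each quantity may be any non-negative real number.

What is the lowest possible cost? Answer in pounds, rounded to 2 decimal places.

Let x1 = kg of muriate of potash, x2 = kg of MAP.
min 0.41x1 + 0.72x2 subject to:
  0.58x1 ≥ 1.17   (potassium (K₂O))
  0.11x2 ≥ 0.28   (nitrogen)
  0.01x2 ≥ 0.01   (sulfur)
  0.53x2 ≥ 0.93   (phosphorus (P₂O₅))
  x1, x2 ≥ 0.
Both inputs are positive at the optimum. The potassium (K₂O) and nitrogen requirements are met with equality.
Optimal quantities: muriate of potash = 2.017 kg, MAP = 2.545 kg.
Total cost: 0.41·2.017 + 0.72·2.545 = 2.6594.

£2.66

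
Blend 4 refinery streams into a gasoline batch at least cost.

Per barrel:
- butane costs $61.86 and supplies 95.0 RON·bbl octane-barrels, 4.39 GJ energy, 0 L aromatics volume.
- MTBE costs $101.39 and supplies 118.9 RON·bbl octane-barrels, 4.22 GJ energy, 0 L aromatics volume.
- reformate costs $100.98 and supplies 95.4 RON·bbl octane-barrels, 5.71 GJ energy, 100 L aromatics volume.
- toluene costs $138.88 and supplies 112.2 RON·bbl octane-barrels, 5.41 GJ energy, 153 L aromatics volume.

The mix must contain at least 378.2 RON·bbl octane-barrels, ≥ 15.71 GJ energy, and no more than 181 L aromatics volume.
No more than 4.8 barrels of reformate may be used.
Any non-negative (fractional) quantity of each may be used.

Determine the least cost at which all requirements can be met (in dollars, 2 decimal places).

Let x1 = barrels of butane, x2 = barrels of MTBE, x3 = barrels of reformate, x4 = barrels of toluene.
Minimize 61.86x1 + 101.39x2 + 100.98x3 + 138.88x4 with:
  95x1 + 118.9x2 + 95.4x3 + 112.2x4 ≥ 378.2   (octane-barrels)
  4.39x1 + 4.22x2 + 5.71x3 + 5.41x4 ≥ 15.71   (energy)
  100x3 + 153x4 ≤ 181   (aromatics volume)
  x3 ≤ 4.8
  x1, x2, x3, x4 ≥ 0.
At the optimum only butane is positive (MTBE, reformate, toluene = 0). There the octane-barrels constraint is tight.
So butane = 3.9811 barrels.
Hence cost = 61.86·3.9811 = $246.2708.

$246.27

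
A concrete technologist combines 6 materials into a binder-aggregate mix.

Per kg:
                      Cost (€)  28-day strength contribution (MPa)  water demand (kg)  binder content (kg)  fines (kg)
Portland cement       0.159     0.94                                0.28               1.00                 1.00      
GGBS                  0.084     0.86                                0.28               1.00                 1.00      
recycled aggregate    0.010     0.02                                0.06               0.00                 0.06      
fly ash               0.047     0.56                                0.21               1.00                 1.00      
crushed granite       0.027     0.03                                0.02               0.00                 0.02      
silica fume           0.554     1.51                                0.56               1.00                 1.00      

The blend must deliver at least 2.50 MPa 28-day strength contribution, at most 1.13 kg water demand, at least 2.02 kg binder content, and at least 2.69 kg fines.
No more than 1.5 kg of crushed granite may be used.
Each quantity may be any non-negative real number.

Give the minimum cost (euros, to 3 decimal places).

This is a linear program. Let x1 = kg of Portland cement, x2 = kg of GGBS, x3 = kg of recycled aggregate, x4 = kg of fly ash, x5 = kg of crushed granite, x6 = kg of silica fume.
Minimise 0.159x1 + 0.084x2 + 0.01x3 + 0.047x4 + 0.027x5 + 0.554x6 s.t.:
  0.94x1 + 0.86x2 + 0.02x3 + 0.56x4 + 0.03x5 + 1.51x6 ≥ 2.5   (28-day strength contribution)
  0.28x1 + 0.28x2 + 0.06x3 + 0.21x4 + 0.02x5 + 0.56x6 ≤ 1.13   (water demand)
  1x1 + 1x2 + 1x4 + 1x6 ≥ 2.02   (binder content)
  1x1 + 1x2 + 0.06x3 + 1x4 + 0.02x5 + 1x6 ≥ 2.69   (fines)
  x5 ≤ 1.5
  x1, x2, x3, x4, x5, x6 ≥ 0.
The minimum-cost mix takes nothing from Portland cement, GGBS, recycled aggregate, crushed granite, silica fume — only fly ash. Binding constraint: 28-day strength contribution.
Solving gives x4 = 4.464.
Objective = 0.047·4.464 = 0.20981.

€0.210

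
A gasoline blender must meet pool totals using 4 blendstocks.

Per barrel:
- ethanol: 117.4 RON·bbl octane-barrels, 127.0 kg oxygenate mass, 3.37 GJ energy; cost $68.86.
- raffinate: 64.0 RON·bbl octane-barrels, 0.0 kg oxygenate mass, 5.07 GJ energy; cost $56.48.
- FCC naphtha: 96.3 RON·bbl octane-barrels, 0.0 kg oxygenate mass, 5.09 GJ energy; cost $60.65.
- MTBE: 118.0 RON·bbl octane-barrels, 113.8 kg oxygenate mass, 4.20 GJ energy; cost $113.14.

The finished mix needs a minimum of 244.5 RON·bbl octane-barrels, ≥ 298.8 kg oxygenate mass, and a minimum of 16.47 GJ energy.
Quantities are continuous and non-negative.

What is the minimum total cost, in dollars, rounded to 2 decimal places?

Set it up as a linear program. Let x1 = barrels of ethanol, x2 = barrels of raffinate, x3 = barrels of FCC naphtha, x4 = barrels of MTBE.
Minimize 68.86x1 + 56.48x2 + 60.65x3 + 113.14x4 with:
  117.4x1 + 64x2 + 96.3x3 + 118x4 ≥ 244.5   (octane-barrels)
  127x1 + 113.8x4 ≥ 298.8   (oxygenate mass)
  3.37x1 + 5.07x2 + 5.09x3 + 4.2x4 ≥ 16.47   (energy)
  x1, x2, x3, x4 ≥ 0.
The minimum-cost mix takes nothing from FCC naphtha, MTBE — only ethanol, raffinate. The oxygenate mass and energy requirements are met with equality.
That vertex is x1 = 2.35276, x2 = 1.68466.
Objective = 68.86·2.35276 + 56.48·1.68466 = 257.1607.

$257.16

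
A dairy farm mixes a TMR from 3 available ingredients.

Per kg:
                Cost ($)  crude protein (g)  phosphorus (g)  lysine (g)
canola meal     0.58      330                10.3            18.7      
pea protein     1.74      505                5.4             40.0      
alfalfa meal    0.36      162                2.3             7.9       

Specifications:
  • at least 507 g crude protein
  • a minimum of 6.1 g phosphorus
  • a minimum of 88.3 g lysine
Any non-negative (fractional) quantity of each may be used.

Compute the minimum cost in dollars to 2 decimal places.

Let x1 = kg of canola meal, x2 = kg of pea protein, x3 = kg of alfalfa meal.
Minimize 0.58x1 + 1.74x2 + 0.36x3 subject to:
  330x1 + 505x2 + 162x3 ≥ 507   (crude protein)
  10.3x1 + 5.4x2 + 2.3x3 ≥ 6.1   (phosphorus)
  18.7x1 + 40x2 + 7.9x3 ≥ 88.3   (lysine)
  x1, x2, x3 ≥ 0.
At the optimum only canola meal is positive (pea protein, alfalfa meal = 0). The lysine requirement is met with equality.
Solving gives x1 = 4.722.
Total cost: 0.58·4.722 = 2.7388.

$2.74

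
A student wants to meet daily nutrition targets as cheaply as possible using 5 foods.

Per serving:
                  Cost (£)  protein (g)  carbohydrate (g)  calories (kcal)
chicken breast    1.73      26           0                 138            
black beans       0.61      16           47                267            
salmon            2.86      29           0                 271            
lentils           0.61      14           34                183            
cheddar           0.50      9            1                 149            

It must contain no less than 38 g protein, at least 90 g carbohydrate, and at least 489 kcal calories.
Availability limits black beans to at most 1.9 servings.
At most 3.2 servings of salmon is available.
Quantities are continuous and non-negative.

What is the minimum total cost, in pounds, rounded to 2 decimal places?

£1.49

Let x1 = servings of chicken breast, x2 = servings of black beans, x3 = servings of salmon, x4 = servings of lentils, x5 = servings of cheddar.
min 1.73x1 + 0.61x2 + 2.86x3 + 0.61x4 + 0.5x5 with:
  26x1 + 16x2 + 29x3 + 14x4 + 9x5 ≥ 38   (protein)
  47x2 + 34x4 + 1x5 ≥ 90   (carbohydrate)
  138x1 + 267x2 + 271x3 + 183x4 + 149x5 ≥ 489   (calories)
  x2 ≤ 1.9
  x3 ≤ 3.2
  x1, x2, x3, x4, x5 ≥ 0.
The minimum-cost mix takes nothing from chicken breast, salmon, cheddar — only black beans, lentils. Binding constraints: protein and the black beans cap.
That vertex is x2 = 1.9, x4 = 0.5429.
Total cost: 0.61·1.9 + 0.61·0.5429 = 1.4902.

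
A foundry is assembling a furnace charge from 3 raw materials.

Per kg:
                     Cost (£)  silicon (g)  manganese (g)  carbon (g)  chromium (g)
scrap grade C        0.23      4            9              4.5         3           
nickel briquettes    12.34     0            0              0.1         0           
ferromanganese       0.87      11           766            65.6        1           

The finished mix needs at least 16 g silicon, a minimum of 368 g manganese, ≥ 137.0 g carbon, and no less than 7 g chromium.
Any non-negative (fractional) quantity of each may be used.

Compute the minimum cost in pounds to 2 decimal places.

£2.10

Set it up as a linear program. Let x1 = kg of scrap grade C, x2 = kg of nickel briquettes, x3 = kg of ferromanganese.
min 0.23x1 + 12.34x2 + 0.87x3 with:
  4x1 + 11x3 ≥ 16   (silicon)
  9x1 + 766x3 ≥ 368   (manganese)
  4.5x1 + 0.1x2 + 65.6x3 ≥ 137   (carbon)
  3x1 + 1x3 ≥ 7   (chromium)
  x1, x2, x3 ≥ 0.
The optimal basis is {scrap grade C, ferromanganese}; nickel briquettes drops out. Binding constraints: carbon and chromium.
So scrap grade C = 1.676 kg, ferromanganese = 1.973 kg.
Hence cost = 0.23·1.676 + 0.87·1.973 = £2.1020.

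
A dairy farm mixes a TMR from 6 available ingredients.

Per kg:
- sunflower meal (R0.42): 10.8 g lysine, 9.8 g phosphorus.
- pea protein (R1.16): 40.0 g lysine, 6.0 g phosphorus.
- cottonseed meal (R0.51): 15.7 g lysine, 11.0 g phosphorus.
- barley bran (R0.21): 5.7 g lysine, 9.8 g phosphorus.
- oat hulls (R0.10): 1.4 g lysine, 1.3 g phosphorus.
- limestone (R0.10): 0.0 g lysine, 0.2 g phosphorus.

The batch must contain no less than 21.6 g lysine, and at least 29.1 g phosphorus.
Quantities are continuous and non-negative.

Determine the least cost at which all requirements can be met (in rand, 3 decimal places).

R0.756

Let x1 = kg of sunflower meal, x2 = kg of pea protein, x3 = kg of cottonseed meal, x4 = kg of barley bran, x5 = kg of oat hulls, x6 = kg of limestone.
Minimize 0.42x1 + 1.16x2 + 0.51x3 + 0.21x4 + 0.1x5 + 0.1x6 subject to:
  10.8x1 + 40x2 + 15.7x3 + 5.7x4 + 1.4x5 ≥ 21.6   (lysine)
  9.8x1 + 6x2 + 11x3 + 9.8x4 + 1.3x5 + 0.2x6 ≥ 29.1   (phosphorus)
  x1, x2, x3, x4, x5, x6 ≥ 0.
At the optimum only pea protein, barley bran are positive (sunflower meal, cottonseed meal, oat hulls, limestone = 0). There the lysine and phosphorus constraints are tight.
That vertex is x2 = 0.128, x4 = 2.891.
Objective = 1.16·0.128 + 0.21·2.891 = 0.75559.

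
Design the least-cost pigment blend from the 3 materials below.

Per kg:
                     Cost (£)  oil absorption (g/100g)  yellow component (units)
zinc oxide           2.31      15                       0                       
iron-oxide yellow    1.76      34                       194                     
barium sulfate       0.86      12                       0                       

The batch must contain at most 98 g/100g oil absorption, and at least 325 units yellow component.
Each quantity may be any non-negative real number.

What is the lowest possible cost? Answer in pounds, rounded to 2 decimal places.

Treat it as an LP. Let x1 = kg of zinc oxide, x2 = kg of iron-oxide yellow, x3 = kg of barium sulfate.
Minimize 2.31x1 + 1.76x2 + 0.86x3 with:
  15x1 + 34x2 + 12x3 ≤ 98   (oil absorption)
  194x2 ≥ 325   (yellow component)
  x1, x2, x3 ≥ 0.
The minimum-cost mix takes nothing from zinc oxide, barium sulfate — only iron-oxide yellow. There the yellow component constraint is tight.
That vertex is x2 = 1.675.
Objective = 1.76·1.675 = 2.9480.

£2.95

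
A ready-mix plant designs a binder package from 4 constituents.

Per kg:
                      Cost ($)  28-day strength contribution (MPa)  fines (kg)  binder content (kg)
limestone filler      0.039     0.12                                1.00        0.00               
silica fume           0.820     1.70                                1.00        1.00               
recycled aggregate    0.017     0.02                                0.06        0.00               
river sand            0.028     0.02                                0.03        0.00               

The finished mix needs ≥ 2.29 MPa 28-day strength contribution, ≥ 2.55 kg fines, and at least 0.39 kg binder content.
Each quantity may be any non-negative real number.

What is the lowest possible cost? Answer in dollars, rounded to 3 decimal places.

This is a linear program. Let x1 = kg of limestone filler, x2 = kg of silica fume, x3 = kg of recycled aggregate, x4 = kg of river sand.
Minimise 0.039x1 + 0.82x2 + 0.017x3 + 0.028x4 subject to:
  0.12x1 + 1.7x2 + 0.02x3 + 0.02x4 ≥ 2.29   (28-day strength contribution)
  1x1 + 1x2 + 0.06x3 + 0.03x4 ≥ 2.55   (fines)
  1x2 ≥ 0.39   (binder content)
  x1, x2, x3, x4 ≥ 0.
The cheapest feasible vertex uses only limestone filler, silica fume; recycled aggregate, river sand are not used. Binding constraints: 28-day strength contribution and binder content.
Optimal quantities: limestone filler = 13.56 kg, silica fume = 0.39 kg.
Total cost: 0.039·13.56 + 0.82·0.39 = 0.84864.

$0.849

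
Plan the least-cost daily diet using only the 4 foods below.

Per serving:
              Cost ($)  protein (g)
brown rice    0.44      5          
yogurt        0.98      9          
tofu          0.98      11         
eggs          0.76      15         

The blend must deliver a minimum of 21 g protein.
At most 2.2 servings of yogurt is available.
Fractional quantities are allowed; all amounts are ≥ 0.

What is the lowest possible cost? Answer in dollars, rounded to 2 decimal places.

Treat it as an LP. Let x1 = servings of brown rice, x2 = servings of yogurt, x3 = servings of tofu, x4 = servings of eggs.
Minimise 0.44x1 + 0.98x2 + 0.98x3 + 0.76x4 with:
  5x1 + 9x2 + 11x3 + 15x4 ≥ 21   (protein)
  x2 ≤ 2.2
  x1, x2, x3, x4 ≥ 0.
The minimum-cost mix takes nothing from brown rice, yogurt, tofu — only eggs. The protein requirement is met with equality.
So eggs = 1.4 servings.
Objective = 0.76·1.4 = 1.0640.

$1.06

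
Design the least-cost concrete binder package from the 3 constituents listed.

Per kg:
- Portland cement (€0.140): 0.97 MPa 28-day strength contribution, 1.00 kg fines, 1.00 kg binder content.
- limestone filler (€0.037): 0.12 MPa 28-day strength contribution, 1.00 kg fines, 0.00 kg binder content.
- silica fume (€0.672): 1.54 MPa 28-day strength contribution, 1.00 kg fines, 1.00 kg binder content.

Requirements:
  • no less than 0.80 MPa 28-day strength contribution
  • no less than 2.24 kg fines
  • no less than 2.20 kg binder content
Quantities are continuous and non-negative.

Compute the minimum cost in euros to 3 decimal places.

Treat it as an LP. Let x1 = kg of Portland cement, x2 = kg of limestone filler, x3 = kg of silica fume.
Minimize 0.14x1 + 0.037x2 + 0.672x3 with:
  0.97x1 + 0.12x2 + 1.54x3 ≥ 0.8   (28-day strength contribution)
  1x1 + 1x2 + 1x3 ≥ 2.24   (fines)
  1x1 + 1x3 ≥ 2.2   (binder content)
  x1, x2, x3 ≥ 0.
At the optimum only Portland cement, limestone filler are positive (silica fume = 0). There the fines and binder content constraints are tight.
Solving gives x1 = 2.2, x2 = 0.04.
Objective = 0.14·2.2 + 0.037·0.04 = 0.30948.

€0.309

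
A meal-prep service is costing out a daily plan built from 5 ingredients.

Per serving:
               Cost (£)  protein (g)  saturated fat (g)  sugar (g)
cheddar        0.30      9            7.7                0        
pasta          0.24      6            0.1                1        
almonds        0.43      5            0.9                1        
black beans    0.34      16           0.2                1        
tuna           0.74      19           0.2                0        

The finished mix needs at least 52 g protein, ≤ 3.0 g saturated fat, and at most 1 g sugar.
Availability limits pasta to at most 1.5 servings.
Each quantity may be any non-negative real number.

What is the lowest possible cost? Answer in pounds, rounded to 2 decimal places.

£1.73

Let x1 = servings of cheddar, x2 = servings of pasta, x3 = servings of almonds, x4 = servings of black beans, x5 = servings of tuna.
Minimize 0.3x1 + 0.24x2 + 0.43x3 + 0.34x4 + 0.74x5 s.t.:
  9x1 + 6x2 + 5x3 + 16x4 + 19x5 ≥ 52   (protein)
  7.7x1 + 0.1x2 + 0.9x3 + 0.2x4 + 0.2x5 ≤ 3   (saturated fat)
  1x2 + 1x3 + 1x4 ≤ 1   (sugar)
  x2 ≤ 1.5
  x1, x2, x3, x4, x5 ≥ 0.
The minimum-cost mix takes nothing from pasta, almonds — only cheddar, black beans, tuna. The protein, saturated fat, sugar requirements are met with equality.
So cheddar = 0.3183 servings, black beans = 1 serving, tuna = 1.744 servings.
Objective = 0.3·0.3183 + 0.34·1 + 0.74·1.744 = 1.7261.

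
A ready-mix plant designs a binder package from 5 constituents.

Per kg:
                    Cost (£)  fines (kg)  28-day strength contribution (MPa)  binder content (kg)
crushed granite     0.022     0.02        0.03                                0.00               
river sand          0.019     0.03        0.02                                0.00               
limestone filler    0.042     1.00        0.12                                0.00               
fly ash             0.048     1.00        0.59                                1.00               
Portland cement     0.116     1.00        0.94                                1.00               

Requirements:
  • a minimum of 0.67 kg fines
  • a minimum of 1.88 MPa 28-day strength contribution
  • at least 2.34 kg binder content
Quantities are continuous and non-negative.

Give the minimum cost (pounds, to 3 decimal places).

Let x1 = kg of crushed granite, x2 = kg of river sand, x3 = kg of limestone filler, x4 = kg of fly ash, x5 = kg of Portland cement.
Minimise 0.022x1 + 0.019x2 + 0.042x3 + 0.048x4 + 0.116x5 with:
  0.02x1 + 0.03x2 + 1x3 + 1x4 + 1x5 ≥ 0.67   (fines)
  0.03x1 + 0.02x2 + 0.12x3 + 0.59x4 + 0.94x5 ≥ 1.88   (28-day strength contribution)
  1x4 + 1x5 ≥ 2.34   (binder content)
  x1, x2, x3, x4, x5 ≥ 0.
The optimal basis is {fly ash}; crushed granite, river sand, limestone filler, Portland cement drop out. There the 28-day strength contribution constraint is tight.
That vertex is x4 = 3.186.
Cost = 0.048·3.186 = 0.15293.

£0.153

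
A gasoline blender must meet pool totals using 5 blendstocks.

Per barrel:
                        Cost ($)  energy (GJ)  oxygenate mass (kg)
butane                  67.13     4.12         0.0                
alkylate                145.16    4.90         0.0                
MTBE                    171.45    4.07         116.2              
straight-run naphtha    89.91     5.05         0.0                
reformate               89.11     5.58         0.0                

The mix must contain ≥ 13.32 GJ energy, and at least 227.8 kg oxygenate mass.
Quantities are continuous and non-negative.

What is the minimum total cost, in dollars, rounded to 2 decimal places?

$421.41

Set it up as a linear program. Let x1 = barrels of butane, x2 = barrels of alkylate, x3 = barrels of MTBE, x4 = barrels of straight-run naphtha, x5 = barrels of reformate.
Minimize 67.13x1 + 145.16x2 + 171.45x3 + 89.91x4 + 89.11x5 subject to:
  4.12x1 + 4.9x2 + 4.07x3 + 5.05x4 + 5.58x5 ≥ 13.32   (energy)
  116.2x3 ≥ 227.8   (oxygenate mass)
  x1, x2, x3, x4, x5 ≥ 0.
The optimal basis is {MTBE, reformate}; butane, alkylate, straight-run naphtha drop out. There the energy and oxygenate mass constraints are tight.
Solving gives x3 = 1.9604, x5 = 0.95719.
Total cost: 171.45·1.9604 + 89.11·0.95719 = 421.4058.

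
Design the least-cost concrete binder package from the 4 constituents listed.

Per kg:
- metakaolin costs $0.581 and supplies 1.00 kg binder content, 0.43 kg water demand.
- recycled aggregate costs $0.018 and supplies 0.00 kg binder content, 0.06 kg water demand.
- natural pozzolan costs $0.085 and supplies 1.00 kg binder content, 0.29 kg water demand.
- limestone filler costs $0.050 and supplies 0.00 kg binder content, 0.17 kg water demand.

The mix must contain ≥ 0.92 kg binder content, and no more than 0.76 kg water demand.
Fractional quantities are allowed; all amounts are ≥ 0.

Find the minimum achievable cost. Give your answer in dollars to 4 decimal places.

$0.0782

Set it up as a linear program. Let x1 = kg of metakaolin, x2 = kg of recycled aggregate, x3 = kg of natural pozzolan, x4 = kg of limestone filler.
min 0.581x1 + 0.018x2 + 0.085x3 + 0.05x4 s.t.:
  1x1 + 1x3 ≥ 0.92   (binder content)
  0.43x1 + 0.06x2 + 0.29x3 + 0.17x4 ≤ 0.76   (water demand)
  x1, x2, x3, x4 ≥ 0.
At the optimum only natural pozzolan is positive (metakaolin, recycled aggregate, limestone filler = 0). There the binder content constraint is tight.
That vertex is x3 = 0.92.
Total cost: 0.085·0.92 = 0.078200.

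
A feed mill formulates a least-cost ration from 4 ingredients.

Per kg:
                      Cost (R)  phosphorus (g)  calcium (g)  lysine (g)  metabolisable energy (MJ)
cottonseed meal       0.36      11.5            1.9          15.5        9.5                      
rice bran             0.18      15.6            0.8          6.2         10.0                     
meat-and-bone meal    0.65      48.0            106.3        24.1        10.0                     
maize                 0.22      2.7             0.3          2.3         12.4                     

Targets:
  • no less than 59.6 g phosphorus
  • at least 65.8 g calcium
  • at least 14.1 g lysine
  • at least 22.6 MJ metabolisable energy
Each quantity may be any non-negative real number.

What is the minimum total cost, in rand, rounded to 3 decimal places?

R0.746

This is a linear program. Let x1 = kg of cottonseed meal, x2 = kg of rice bran, x3 = kg of meat-and-bone meal, x4 = kg of maize.
Minimise 0.36x1 + 0.18x2 + 0.65x3 + 0.22x4 subject to:
  11.5x1 + 15.6x2 + 48x3 + 2.7x4 ≥ 59.6   (phosphorus)
  1.9x1 + 0.8x2 + 106.3x3 + 0.3x4 ≥ 65.8   (calcium)
  15.5x1 + 6.2x2 + 24.1x3 + 2.3x4 ≥ 14.1   (lysine)
  9.5x1 + 10x2 + 10x3 + 12.4x4 ≥ 22.6   (metabolisable energy)
  x1, x2, x3, x4 ≥ 0.
The optimal basis is {rice bran, meat-and-bone meal}; cottonseed meal, maize drop out. There the phosphorus and calcium constraints are tight.
That vertex is x2 = 1.961, x3 = 0.6042.
Cost = 0.18·1.961 + 0.65·0.6042 = 0.74571.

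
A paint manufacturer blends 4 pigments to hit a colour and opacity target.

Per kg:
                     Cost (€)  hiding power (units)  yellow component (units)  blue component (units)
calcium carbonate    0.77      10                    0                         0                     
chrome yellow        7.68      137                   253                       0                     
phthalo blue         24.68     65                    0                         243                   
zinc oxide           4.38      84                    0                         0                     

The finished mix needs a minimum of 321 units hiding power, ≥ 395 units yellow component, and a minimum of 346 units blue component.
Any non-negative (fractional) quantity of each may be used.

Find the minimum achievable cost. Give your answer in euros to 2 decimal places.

€47.89

Let x1 = kg of calcium carbonate, x2 = kg of chrome yellow, x3 = kg of phthalo blue, x4 = kg of zinc oxide.
Minimize 0.77x1 + 7.68x2 + 24.68x3 + 4.38x4 s.t.:
  10x1 + 137x2 + 65x3 + 84x4 ≥ 321   (hiding power)
  253x2 ≥ 395   (yellow component)
  243x3 ≥ 346   (blue component)
  x1, x2, x3, x4 ≥ 0.
The minimum-cost mix takes nothing from calcium carbonate — only chrome yellow, phthalo blue, zinc oxide. There the hiding power, yellow component, blue component constraints are tight.
Optimal quantities: chrome yellow = 1.561 kg, phthalo blue = 1.424 kg, zinc oxide = 0.1733 kg.
Hence cost = 7.68·1.561 + 24.68·1.424 + 4.38·0.1733 = €47.8919.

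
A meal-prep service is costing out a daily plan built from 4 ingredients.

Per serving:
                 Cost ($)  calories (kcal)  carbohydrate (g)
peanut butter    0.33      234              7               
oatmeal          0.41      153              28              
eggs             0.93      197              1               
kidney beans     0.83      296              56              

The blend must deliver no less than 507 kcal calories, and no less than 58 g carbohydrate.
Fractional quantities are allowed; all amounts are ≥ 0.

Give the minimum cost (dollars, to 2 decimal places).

Let x1 = servings of peanut butter, x2 = servings of oatmeal, x3 = servings of eggs, x4 = servings of kidney beans.
Minimize 0.33x1 + 0.41x2 + 0.93x3 + 0.83x4 subject to:
  234x1 + 153x2 + 197x3 + 296x4 ≥ 507   (calories)
  7x1 + 28x2 + 1x3 + 56x4 ≥ 58   (carbohydrate)
  x1, x2, x3, x4 ≥ 0.
The optimal basis is {peanut butter, oatmeal}; eggs, kidney beans drop out. There the calories and carbohydrate constraints are tight.
That vertex is x1 = 0.971, x2 = 1.829.
Objective = 0.33·0.971 + 0.41·1.829 = 1.0703.

$1.07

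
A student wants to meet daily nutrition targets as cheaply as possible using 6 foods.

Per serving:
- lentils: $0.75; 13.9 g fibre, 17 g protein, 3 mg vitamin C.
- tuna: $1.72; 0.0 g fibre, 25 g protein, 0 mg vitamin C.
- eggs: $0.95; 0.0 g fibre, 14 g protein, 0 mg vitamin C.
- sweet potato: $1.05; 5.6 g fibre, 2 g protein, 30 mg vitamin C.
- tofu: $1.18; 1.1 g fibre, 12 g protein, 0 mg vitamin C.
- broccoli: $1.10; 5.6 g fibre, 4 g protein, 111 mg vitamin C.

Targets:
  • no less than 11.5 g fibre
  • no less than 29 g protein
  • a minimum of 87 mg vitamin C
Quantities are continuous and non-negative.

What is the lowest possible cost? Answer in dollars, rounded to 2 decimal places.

$1.97

Let x1 = servings of lentils, x2 = servings of tuna, x3 = servings of eggs, x4 = servings of sweet potato, x5 = servings of tofu, x6 = servings of broccoli.
Minimise 0.75x1 + 1.72x2 + 0.95x3 + 1.05x4 + 1.18x5 + 1.1x6 with:
  13.9x1 + 5.6x4 + 1.1x5 + 5.6x6 ≥ 11.5   (fibre)
  17x1 + 25x2 + 14x3 + 2x4 + 12x5 + 4x6 ≥ 29   (protein)
  3x1 + 30x4 + 111x6 ≥ 87   (vitamin C)
  x1, x2, x3, x4, x5, x6 ≥ 0.
The minimum-cost mix takes nothing from tuna, eggs, sweet potato, tofu — only lentils, broccoli. There the protein and vitamin C constraints are tight.
So lentils = 1.5312 servings, broccoli = 0.7424 servings.
Hence cost = 0.75·1.5312 + 1.1·0.7424 = $1.96504.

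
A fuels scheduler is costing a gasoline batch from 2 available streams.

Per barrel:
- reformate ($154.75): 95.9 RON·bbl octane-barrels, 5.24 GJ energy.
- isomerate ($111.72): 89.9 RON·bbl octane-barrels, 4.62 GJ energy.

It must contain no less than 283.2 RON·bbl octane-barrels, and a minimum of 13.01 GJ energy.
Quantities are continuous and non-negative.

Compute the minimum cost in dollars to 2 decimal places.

Set it up as a linear program. Let x1 = barrels of reformate, x2 = barrels of isomerate.
min 154.75x1 + 111.72x2 s.t.:
  95.9x1 + 89.9x2 ≥ 283.2   (octane-barrels)
  5.24x1 + 4.62x2 ≥ 13.01   (energy)
  x1, x2 ≥ 0.
The optimal basis is {isomerate}; reformate drops out. There the octane-barrels constraint is tight.
Optimal quantities: isomerate = 3.1502 barrels.
Total cost: 111.72·3.1502 = 351.9403.

$351.94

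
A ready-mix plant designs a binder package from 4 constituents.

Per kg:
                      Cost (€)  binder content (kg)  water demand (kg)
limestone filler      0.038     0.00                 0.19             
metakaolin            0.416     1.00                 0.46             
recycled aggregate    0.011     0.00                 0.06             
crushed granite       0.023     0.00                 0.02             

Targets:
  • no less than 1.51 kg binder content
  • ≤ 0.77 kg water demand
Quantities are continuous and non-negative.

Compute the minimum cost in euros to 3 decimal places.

Let x1 = kg of limestone filler, x2 = kg of metakaolin, x3 = kg of recycled aggregate, x4 = kg of crushed granite.
Minimise 0.038x1 + 0.416x2 + 0.011x3 + 0.023x4 subject to:
  1x2 ≥ 1.51   (binder content)
  0.19x1 + 0.46x2 + 0.06x3 + 0.02x4 ≤ 0.77   (water demand)
  x1, x2, x3, x4 ≥ 0.
The cheapest feasible vertex uses only metakaolin; limestone filler, recycled aggregate, crushed granite are not used. There the binder content constraint is tight.
That vertex is x2 = 1.51.
Total cost: 0.416·1.51 = 0.62816.

€0.628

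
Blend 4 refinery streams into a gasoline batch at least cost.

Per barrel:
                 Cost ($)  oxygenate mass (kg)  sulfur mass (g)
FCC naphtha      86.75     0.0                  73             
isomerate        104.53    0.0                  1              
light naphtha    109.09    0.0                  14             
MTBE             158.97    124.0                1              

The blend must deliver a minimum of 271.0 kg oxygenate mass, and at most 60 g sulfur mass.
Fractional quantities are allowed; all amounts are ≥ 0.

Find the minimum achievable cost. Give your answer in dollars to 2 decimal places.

$347.43

Let x1 = barrels of FCC naphtha, x2 = barrels of isomerate, x3 = barrels of light naphtha, x4 = barrels of MTBE.
min 86.75x1 + 104.53x2 + 109.09x3 + 158.97x4 s.t.:
  124x4 ≥ 271   (oxygenate mass)
  73x1 + 1x2 + 14x3 + 1x4 ≤ 60   (sulfur mass)
  x1, x2, x3, x4 ≥ 0.
The cheapest feasible vertex uses only MTBE; FCC naphtha, isomerate, light naphtha are not used. The oxygenate mass requirement is met with equality.
So MTBE = 2.1855 barrels.
Cost = 158.97·2.1855 = 347.4289.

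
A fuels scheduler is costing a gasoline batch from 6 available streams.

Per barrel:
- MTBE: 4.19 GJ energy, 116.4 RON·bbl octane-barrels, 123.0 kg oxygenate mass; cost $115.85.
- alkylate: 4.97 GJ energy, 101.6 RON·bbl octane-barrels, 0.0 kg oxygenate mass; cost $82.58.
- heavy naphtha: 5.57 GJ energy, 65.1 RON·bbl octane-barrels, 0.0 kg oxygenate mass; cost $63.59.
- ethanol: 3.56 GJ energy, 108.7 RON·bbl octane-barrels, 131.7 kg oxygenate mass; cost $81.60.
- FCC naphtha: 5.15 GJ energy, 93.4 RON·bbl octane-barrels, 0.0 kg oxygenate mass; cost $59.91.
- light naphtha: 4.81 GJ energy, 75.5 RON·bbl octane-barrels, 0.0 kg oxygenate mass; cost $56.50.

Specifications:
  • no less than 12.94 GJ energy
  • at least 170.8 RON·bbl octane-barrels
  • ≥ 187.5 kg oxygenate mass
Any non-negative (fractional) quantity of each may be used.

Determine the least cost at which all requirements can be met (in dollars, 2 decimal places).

This is a linear program. Let x1 = barrels of MTBE, x2 = barrels of alkylate, x3 = barrels of heavy naphtha, x4 = barrels of ethanol, x5 = barrels of FCC naphtha, x6 = barrels of light naphtha.
Minimise 115.85x1 + 82.58x2 + 63.59x3 + 81.6x4 + 59.91x5 + 56.5x6 s.t.:
  4.19x1 + 4.97x2 + 5.57x3 + 3.56x4 + 5.15x5 + 4.81x6 ≥ 12.94   (energy)
  116.4x1 + 101.6x2 + 65.1x3 + 108.7x4 + 93.4x5 + 75.5x6 ≥ 170.8   (octane-barrels)
  123x1 + 131.7x4 ≥ 187.5   (oxygenate mass)
  x1, x2, x3, x4, x5, x6 ≥ 0.
The optimal basis is {heavy naphtha, ethanol}; MTBE, alkylate, FCC naphtha, light naphtha drop out. The energy and oxygenate mass requirements are met with equality.
So heavy naphtha = 1.4132 barrels, ethanol = 1.4237 barrels.
Cost = 63.59·1.4132 + 81.6·1.4237 = 206.0393.

$206.04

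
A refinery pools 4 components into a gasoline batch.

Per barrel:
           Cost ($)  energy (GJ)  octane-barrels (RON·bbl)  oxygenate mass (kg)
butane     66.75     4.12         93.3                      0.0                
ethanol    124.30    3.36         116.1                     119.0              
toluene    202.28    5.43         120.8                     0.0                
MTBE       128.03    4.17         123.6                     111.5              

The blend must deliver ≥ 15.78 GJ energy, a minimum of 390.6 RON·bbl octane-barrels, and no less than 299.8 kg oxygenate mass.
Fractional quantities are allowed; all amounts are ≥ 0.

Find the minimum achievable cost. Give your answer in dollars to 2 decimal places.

$418.25

Let x1 = barrels of butane, x2 = barrels of ethanol, x3 = barrels of toluene, x4 = barrels of MTBE.
Minimise 66.75x1 + 124.3x2 + 202.28x3 + 128.03x4 subject to:
  4.12x1 + 3.36x2 + 5.43x3 + 4.17x4 ≥ 15.78   (energy)
  93.3x1 + 116.1x2 + 120.8x3 + 123.6x4 ≥ 390.6   (octane-barrels)
  119x2 + 111.5x4 ≥ 299.8   (oxygenate mass)
  x1, x2, x3, x4 ≥ 0.
At the optimum only butane, MTBE are positive (ethanol, toluene = 0). Binding constraints: energy and oxygenate mass.
That vertex is x1 = 1.1087, x4 = 2.6888.
Total cost: 66.75·1.1087 + 128.03·2.6888 = 418.2528.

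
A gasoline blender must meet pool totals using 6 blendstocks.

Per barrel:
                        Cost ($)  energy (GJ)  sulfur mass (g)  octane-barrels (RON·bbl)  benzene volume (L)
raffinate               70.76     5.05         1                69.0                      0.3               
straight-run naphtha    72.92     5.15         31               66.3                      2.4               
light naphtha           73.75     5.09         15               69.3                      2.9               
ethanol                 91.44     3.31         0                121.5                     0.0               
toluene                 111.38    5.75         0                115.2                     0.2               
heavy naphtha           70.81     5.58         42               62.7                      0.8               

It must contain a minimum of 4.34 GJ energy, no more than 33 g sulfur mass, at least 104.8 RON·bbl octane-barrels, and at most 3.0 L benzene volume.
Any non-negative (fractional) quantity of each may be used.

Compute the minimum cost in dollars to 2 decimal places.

Set it up as a linear program. Let x1 = barrels of raffinate, x2 = barrels of straight-run naphtha, x3 = barrels of light naphtha, x4 = barrels of ethanol, x5 = barrels of toluene, x6 = barrels of heavy naphtha.
min 70.76x1 + 72.92x2 + 73.75x3 + 91.44x4 + 111.38x5 + 70.81x6 subject to:
  5.05x1 + 5.15x2 + 5.09x3 + 3.31x4 + 5.75x5 + 5.58x6 ≥ 4.34   (energy)
  1x1 + 31x2 + 15x3 + 42x6 ≤ 33   (sulfur mass)
  69x1 + 66.3x2 + 69.3x3 + 121.5x4 + 115.2x5 + 62.7x6 ≥ 104.8   (octane-barrels)
  0.3x1 + 2.4x2 + 2.9x3 + 0.2x5 + 0.8x6 ≤ 3   (benzene volume)
  x1, x2, x3, x4, x5, x6 ≥ 0.
The cheapest feasible vertex uses only raffinate, ethanol; straight-run naphtha, light naphtha, toluene, heavy naphtha are not used. The energy and octane-barrels requirements are met with equality.
Optimal quantities: raffinate = 0.4684 barrels, ethanol = 0.5965 barrels.
Hence cost = 70.76·0.4684 + 91.44·0.5965 = $87.6879.

$87.69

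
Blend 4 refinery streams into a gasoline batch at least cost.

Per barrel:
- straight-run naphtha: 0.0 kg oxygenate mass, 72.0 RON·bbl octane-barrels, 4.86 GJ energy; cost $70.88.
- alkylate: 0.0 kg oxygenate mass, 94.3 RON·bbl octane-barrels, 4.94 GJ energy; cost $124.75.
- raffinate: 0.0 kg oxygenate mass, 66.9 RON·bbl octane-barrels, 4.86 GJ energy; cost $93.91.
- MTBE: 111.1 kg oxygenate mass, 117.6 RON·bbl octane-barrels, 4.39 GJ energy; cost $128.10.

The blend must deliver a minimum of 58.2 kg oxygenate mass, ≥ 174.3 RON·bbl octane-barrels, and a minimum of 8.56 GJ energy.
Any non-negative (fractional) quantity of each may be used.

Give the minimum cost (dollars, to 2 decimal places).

Let x1 = barrels of straight-run naphtha, x2 = barrels of alkylate, x3 = barrels of raffinate, x4 = barrels of MTBE.
Minimize 70.88x1 + 124.75x2 + 93.91x3 + 128.1x4 with:
  111.1x4 ≥ 58.2   (oxygenate mass)
  72x1 + 94.3x2 + 66.9x3 + 117.6x4 ≥ 174.3   (octane-barrels)
  4.86x1 + 4.94x2 + 4.86x3 + 4.39x4 ≥ 8.56   (energy)
  x1, x2, x3, x4 ≥ 0.
The optimal basis is {straight-run naphtha, MTBE}; alkylate, raffinate drop out. The oxygenate mass and octane-barrels requirements are met with equality.
That vertex is x1 = 1.5652, x4 = 0.52385.
Objective = 70.88·1.5652 + 128.1·0.52385 = 178.0466.

$178.05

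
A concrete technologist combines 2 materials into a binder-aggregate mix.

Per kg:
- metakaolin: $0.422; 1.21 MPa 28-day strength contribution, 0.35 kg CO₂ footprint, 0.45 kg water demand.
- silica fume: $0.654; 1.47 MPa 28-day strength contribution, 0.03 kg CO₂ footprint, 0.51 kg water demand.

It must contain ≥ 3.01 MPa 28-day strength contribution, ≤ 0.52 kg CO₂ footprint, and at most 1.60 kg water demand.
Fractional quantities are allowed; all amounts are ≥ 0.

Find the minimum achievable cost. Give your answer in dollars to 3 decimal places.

Let x1 = kg of metakaolin, x2 = kg of silica fume.
Minimise 0.422x1 + 0.654x2 subject to:
  1.21x1 + 1.47x2 ≥ 3.01   (28-day strength contribution)
  0.35x1 + 0.03x2 ≤ 0.52   (CO₂ footprint)
  0.45x1 + 0.51x2 ≤ 1.6   (water demand)
  x1, x2 ≥ 0.
Both inputs are positive at the optimum. Binding constraints: 28-day strength contribution and CO₂ footprint.
Optimal quantities: metakaolin = 1.41 kg, silica fume = 0.8873 kg.
Hence cost = 0.422·1.41 + 0.654·0.8873 = $1.17531.

$1.175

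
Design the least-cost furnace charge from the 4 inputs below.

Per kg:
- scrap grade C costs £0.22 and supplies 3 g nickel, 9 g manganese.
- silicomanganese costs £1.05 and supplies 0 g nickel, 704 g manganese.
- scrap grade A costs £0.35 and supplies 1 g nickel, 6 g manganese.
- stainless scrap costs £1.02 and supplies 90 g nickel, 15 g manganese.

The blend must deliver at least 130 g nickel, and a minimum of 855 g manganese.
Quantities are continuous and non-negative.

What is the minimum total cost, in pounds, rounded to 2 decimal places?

£2.72

Let x1 = kg of scrap grade C, x2 = kg of silicomanganese, x3 = kg of scrap grade A, x4 = kg of stainless scrap.
min 0.22x1 + 1.05x2 + 0.35x3 + 1.02x4 with:
  3x1 + 1x3 + 90x4 ≥ 130   (nickel)
  9x1 + 704x2 + 6x3 + 15x4 ≥ 855   (manganese)
  x1, x2, x3, x4 ≥ 0.
At the optimum only silicomanganese, stainless scrap are positive (scrap grade C, scrap grade A = 0). There the nickel and manganese constraints are tight.
That vertex is x2 = 1.184, x4 = 1.444.
Objective = 1.05·1.184 + 1.02·1.444 = 2.7161.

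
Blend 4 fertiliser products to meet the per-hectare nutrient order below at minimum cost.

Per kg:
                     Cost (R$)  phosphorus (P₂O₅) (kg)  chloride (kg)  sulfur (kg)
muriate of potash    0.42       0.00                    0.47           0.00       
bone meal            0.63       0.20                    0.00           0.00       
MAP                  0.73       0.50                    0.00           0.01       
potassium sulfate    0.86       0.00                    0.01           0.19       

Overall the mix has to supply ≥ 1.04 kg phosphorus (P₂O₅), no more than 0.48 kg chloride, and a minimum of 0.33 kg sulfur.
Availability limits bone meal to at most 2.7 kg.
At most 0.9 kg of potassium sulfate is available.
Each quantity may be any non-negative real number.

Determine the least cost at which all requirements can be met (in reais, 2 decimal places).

Set it up as a linear program. Let x1 = kg of muriate of potash, x2 = kg of bone meal, x3 = kg of MAP, x4 = kg of potassium sulfate.
min 0.42x1 + 0.63x2 + 0.73x3 + 0.86x4 subject to:
  0.2x2 + 0.5x3 ≥ 1.04   (phosphorus (P₂O₅))
  0.47x1 + 0.01x4 ≤ 0.48   (chloride)
  0.01x3 + 0.19x4 ≥ 0.33   (sulfur)
  x2 ≤ 2.7
  x4 ≤ 0.9
  x1, x2, x3, x4 ≥ 0.
The minimum-cost mix takes nothing from muriate of potash, bone meal — only MAP, potassium sulfate. There the sulfur and the potassium sulfate cap constraints are tight.
So MAP = 15.9 kg, potassium sulfate = 0.9 kg.
Objective = 0.73·15.9 + 0.86·0.9 = 12.3810.

R$12.38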